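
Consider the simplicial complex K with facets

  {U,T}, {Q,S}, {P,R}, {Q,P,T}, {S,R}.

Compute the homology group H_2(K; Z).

Fix the vertex order P < Q < R < S < T < U and write every simplex with vertices in increasing order. Then dim K = 2 and the simplices of K are:

  0-simplices (6): P, Q, R, S, T, U
  1-simplices (7): PQ, PR, PT, QS, QT, RS, TU
  2-simplices (1): PQT

so the chain groups are C_0 ≅ Z^6, C_1 ≅ Z^7, C_2 ≅ Z^1.

∂_1: C_1 → C_0 is given by ∂[p,q] = [q] − [p].
As a 6×7 matrix over Z this has rank 5, with invariant factors (1,1,1,1,1).

∂_2: C_2 → C_1 acts by ∂[p,q,r] = [q,r] − [p,r] + [p,q]. For instance
  ∂PQT = QT − PT + PQ.
As a 7×1 matrix over Z this has rank 1, with invariant factors (1).

Computing H_k = (kernel of ∂_k) / (image of ∂_{k+1}):

  H_2: rank ker ∂_2 − rank ∂_3 = (1 − 1) − 0 = 0, and there is no ∂_3, so H_2 ≅ 0.

H_2 = 0.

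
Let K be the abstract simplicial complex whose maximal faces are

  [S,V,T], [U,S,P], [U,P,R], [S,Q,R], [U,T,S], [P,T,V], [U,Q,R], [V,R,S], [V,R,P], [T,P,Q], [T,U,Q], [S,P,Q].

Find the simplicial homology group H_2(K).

Fix the vertex order P < Q < R < S < T < U < V and write every simplex with vertices in increasing order. Then dim K = 2 and the simplices of K are:

  0-simplices (7): P, Q, R, S, T, U, V
  1-simplices (18): PQ, PR, PS, PT, PU, PV, QR, QS, QT, QU, RS, RU, RV, ST, SU, SV, TU, TV
  2-simplices (12): PQS, PQT, PRU, PRV, PSU, PTV, QRS, QRU, QTU, RSV, STU, STV

Hence C_0 ≅ Z^7, C_1 ≅ Z^18, C_2 ≅ Z^12.

The boundary map ∂_1: C_1 → C_0 is given by ∂[p,q] = [q] − [p].
The 7×18 boundary matrix has rank 6 and Smith normal form diag(1,1,1,1,1,1).

Boundary ∂_2: C_2 → C_1 sends each 2-simplex [p,q,r] to [q,r] − [p,r] + [p,q]. For instance
  ∂QTU = TU − QU + QT,
  ∂STU = TU − SU + ST.
The resulting 18×12 matrix has rank 12, and its Smith normal form has invariant factors (1,1,1,1,1,1,1,1,1,1,1,2).

Now H_k = ker ∂_k / im ∂_{k+1}, so:

  H_2: rank ker ∂_2 − rank ∂_3 = (12 − 12) − 0 = 0, and there is no ∂_3, so H_2 = 0.

(K is a triangulation of the real projective plane RP^2.)

H_2 ≅ 0.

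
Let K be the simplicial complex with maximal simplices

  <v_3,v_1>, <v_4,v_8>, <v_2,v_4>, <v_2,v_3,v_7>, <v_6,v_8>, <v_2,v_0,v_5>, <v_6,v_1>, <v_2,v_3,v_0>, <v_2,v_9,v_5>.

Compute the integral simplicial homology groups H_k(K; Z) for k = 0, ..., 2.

H_0 = Z,  H_1 = Z,  H_2 = 0.

Order the vertices as v_0 < v_1 < v_2 < v_3 < v_4 < v_5 < v_6 < v_7 < v_8 < v_9. Listing each simplex with vertices in this order, K has dimension 2 with simplices:

  0-simplices (10): [v_0], [v_1], [v_2], [v_3], [v_4], [v_5], [v_6], [v_7], [v_8], [v_9]
  1-simplices (14): [v_0,v_2], [v_0,v_3], [v_0,v_5], [v_1,v_3], [v_1,v_6], [v_2,v_3], [v_2,v_4], [v_2,v_5], [v_2,v_7], [v_2,v_9], [v_3,v_7], [v_4,v_8], [v_5,v_9], [v_6,v_8]
  2-simplices (4): [v_0,v_2,v_3], [v_0,v_2,v_5], [v_2,v_3,v_7], [v_2,v_5,v_9]

so the chain groups are C_0 ≅ Z^10, C_1 ≅ Z^14, C_2 ≅ Z^4.

Boundary ∂_1: C_1 → C_0 is given by ∂[p,q] = [q] − [p]. For instance
  ∂[v_1,v_6] = [v_6] − [v_1].
This gives a 10×14 integer matrix of rank 9; reducing to Smith normal form yields diagonal entries (1,1,1,1,1,1,1,1,1).

∂_2: C_2 → C_1 sends each 2-simplex [p,q,r] to [q,r] − [p,r] + [p,q]. For instance
  ∂[v_0,v_2,v_5] = [v_2,v_5] − [v_0,v_5] + [v_0,v_2],
  ∂[v_0,v_2,v_3] = [v_2,v_3] − [v_0,v_3] + [v_0,v_2].
As a 14×4 matrix over Z this has rank 4, with invariant factors (1,1,1,1).

Now H_k = ker ∂_k / im ∂_{k+1}, so:

  H_0: rank C_0 − rank ∂_1 = 10 − 9 = 1, and the invariant factors of ∂_1 are all 1, so H_0 = Z.
  H_1: rank ker ∂_1 − rank ∂_2 = (14 − 9) − 4 = 1, and the invariant factors of ∂_2 are all 1, so H_1 = Z.
  H_2: rank ker ∂_2 − rank ∂_3 = (4 − 4) − 0 = 0, and there is no ∂_3, so H_2 = 0.

As a check, the Euler characteristic is 10 − 14 + 4 = 0, which agrees with 1 − 1 + 0 = 0.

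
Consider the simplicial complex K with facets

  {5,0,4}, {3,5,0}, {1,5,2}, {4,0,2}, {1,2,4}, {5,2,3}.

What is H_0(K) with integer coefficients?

K has 6 vertices, 12 edges, 6 triangles.
rank ∂_0 = 0, rank ∂_1 = 5 ⇒ b_0 = 6 − 0 − 5 = 1; all invariant factors of ∂_1 are 1 so no torsion. So H_0 = Z.

H_0 ≅ Z.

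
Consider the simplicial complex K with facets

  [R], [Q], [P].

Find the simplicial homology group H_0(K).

K has 3 vertices.
rank ∂_0 = 0, rank ∂_1 = 0 ⇒ b_0 = 3 − 0 − 0 = 3. So H_0 = Z^3.

H_0 = Z^3.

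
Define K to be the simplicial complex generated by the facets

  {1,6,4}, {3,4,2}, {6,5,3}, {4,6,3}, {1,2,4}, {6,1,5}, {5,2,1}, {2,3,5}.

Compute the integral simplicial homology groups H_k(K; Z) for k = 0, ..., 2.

H_0 = Z,  H_1 = 0,  H_2 = Z.

We work with the vertex ordering 1 < 2 < 3 < 4 < 5 < 6. The simplices of K, each written with vertices in increasing order, are:

  0-simplices (6): [1], [2], [3], [4], [5], [6]
  1-simplices (12): [1,2], [1,4], [1,5], [1,6], [2,3], [2,4], [2,5], [3,4], [3,5], [3,6], [4,6], [5,6]
  2-simplices (8): [1,2,4], [1,2,5], [1,4,6], [1,5,6], [2,3,4], [2,3,5], [3,4,6], [3,5,6]

giving chain groups C_0 ≅ Z^6, C_1 ≅ Z^12, C_2 ≅ Z^8.

The boundary map ∂_1: C_1 → C_0 maps an edge to its endpoints' difference, ∂[p,q] = q − p.
This gives a 6×12 integer matrix of rank 5; reducing to Smith normal form yields diagonal entries (1,1,1,1,1).

Boundary ∂_2: C_2 → C_1 sends each 2-simplex [p,q,r] to [q,r] − [p,r] + [p,q]. For instance
  ∂[2,3,4] = [3,4] − [2,4] + [2,3],
  ∂[1,2,5] = [2,5] − [1,5] + [1,2].
This gives a 12×8 integer matrix of rank 7; reducing to Smith normal form yields diagonal entries (1,1,1,1,1,1,1).

Computing H_k = (kernel of ∂_k) / (image of ∂_{k+1}):

  H_0: rank C_0 − rank ∂_1 = 6 − 5 = 1, and the invariant factors of ∂_1 are all 1, so H_0 ≅ Z.
  H_1: rank ker ∂_1 − rank ∂_2 = (12 − 5) − 7 = 0, and the invariant factors of ∂_2 are all 1, so H_1 ≅ 0.
  H_2: rank ker ∂_2 − rank ∂_3 = (8 − 7) − 0 = 1, and there is no ∂_3, so H_2 ≅ Z.

(K is a triangulation of the 2-sphere S^2.)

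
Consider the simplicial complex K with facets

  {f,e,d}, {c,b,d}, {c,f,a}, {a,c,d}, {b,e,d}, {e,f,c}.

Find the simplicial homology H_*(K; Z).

H_0 ≅ Z,  H_1 ≅ Z,  H_2 = 0.

Order the vertices as a < b < c < d < e < f. Listing each simplex with vertices in this order, K has dimension 2 with simplices:

  0-simplices (6): a, b, c, d, e, f
  1-simplices (12): ac, ad, af, bc, bd, be, cd, ce, cf, de, df, ef
  2-simplices (6): acd, acf, bcd, bde, cef, def

so the chain groups are C_0 ≅ Z^6, C_1 ≅ Z^12, C_2 ≅ Z^6.

The boundary map ∂_1: C_1 → C_0 is given by ∂[p,q] = [q] − [p]. For instance
  ∂cf = f − c.
The 6×12 boundary matrix has rank 5 and Smith normal form diag(1,1,1,1,1).

Boundary ∂_2: C_2 → C_1 sends each 2-simplex [p,q,r] to [q,r] − [p,r] + [p,q]. For instance
  ∂def = ef − df + de,
  ∂bcd = cd − bd + bc.
The resulting 12×6 matrix has rank 6, and its Smith normal form has invariant factors (1,1,1,1,1,1).

Now H_k = ker ∂_k / im ∂_{k+1}, so:

  H_0: rank C_0 − rank ∂_1 = 6 − 5 = 1, and the invariant factors of ∂_1 are all 1, so H_0 = Z.
  H_1: rank ker ∂_1 − rank ∂_2 = (12 − 5) − 6 = 1, and the invariant factors of ∂_2 are all 1, so H_1 = Z.
  H_2: rank ker ∂_2 − rank ∂_3 = (6 − 6) − 0 = 0, and there is no ∂_3, so H_2 = 0.

(K is a triangulation of the cylinder S^1 x I.)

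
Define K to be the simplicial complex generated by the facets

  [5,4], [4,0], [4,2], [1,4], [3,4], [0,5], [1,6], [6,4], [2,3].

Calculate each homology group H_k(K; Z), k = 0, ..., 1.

H_0 ≅ Z,  H_1 ≅ Z^3.

Take the total order 0 < 1 < 2 < 3 < 4 < 5 < 6 on the vertex set. Then K (dimension 1) consists of the simplices:

  0-simplices (7): [0], [1], [2], [3], [4], [5], [6]
  1-simplices (9): [0,4], [0,5], [1,4], [1,6], [2,3], [2,4], [3,4], [4,5], [4,6]

giving chain groups C_0 ≅ Z^7, C_1 ≅ Z^9.

The boundary map ∂_1: C_1 → C_0 maps an edge to its endpoints' difference, ∂[p,q] = q − p. For instance
  ∂[2,3] = [3] − [2].
The 7×9 boundary matrix has rank 6 and Smith normal form diag(1,1,1,1,1,1).

From H_k ≅ ker(∂_k) / im(∂_{k+1}) we obtain:

  H_0: rank C_0 − rank ∂_1 = 7 − 6 = 1, and the invariant factors of ∂_1 are all 1, so H_0 ≅ Z.
  H_1: rank ker ∂_1 − rank ∂_2 = (9 − 6) − 0 = 3, and there is no ∂_2, so H_1 ≅ Z^3.

(K is a triangulation of a wedge of 3 circles.)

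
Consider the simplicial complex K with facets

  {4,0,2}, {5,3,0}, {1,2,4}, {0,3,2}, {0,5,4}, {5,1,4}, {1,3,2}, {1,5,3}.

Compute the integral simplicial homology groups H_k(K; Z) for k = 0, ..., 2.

H_0 ≅ Z,  H_1 = 0,  H_2 ≅ Z.

Take the total order 0 < 1 < 2 < 3 < 4 < 5 on the vertex set. Then K (dimension 2) consists of the simplices:

  0-simplices (6): [0], [1], [2], [3], [4], [5]
  1-simplices (12): [0,2], [0,3], [0,4], [0,5], [1,2], [1,3], [1,4], [1,5], [2,3], [2,4], [3,5], [4,5]
  2-simplices (8): [0,2,3], [0,2,4], [0,3,5], [0,4,5], [1,2,3], [1,2,4], [1,3,5], [1,4,5]

Hence C_0 ≅ Z^6, C_1 ≅ Z^12, C_2 ≅ Z^8.

The boundary map ∂_1: C_1 → C_0 maps an edge to its endpoints' difference, ∂[p,q] = q − p. For instance
  ∂[3,5] = [5] − [3].
This gives a 6×12 integer matrix of rank 5; reducing to Smith normal form yields diagonal entries (1,1,1,1,1).

Boundary ∂_2: C_2 → C_1 maps a triangle to the signed sum of its edges. For instance
  ∂[1,2,4] = [2,4] − [1,4] + [1,2],
  ∂[1,4,5] = [4,5] − [1,5] + [1,4].
The 12×8 boundary matrix has rank 7 and Smith normal form diag(1,1,1,1,1,1,1).

Reading off H_k = ker ∂_k / im ∂_{k+1}:

  H_0: rank C_0 − rank ∂_1 = 6 − 5 = 1, and the invariant factors of ∂_1 are all 1, so H_0 ≅ Z.
  H_1: rank ker ∂_1 − rank ∂_2 = (12 − 5) − 7 = 0, and the invariant factors of ∂_2 are all 1, so H_1 ≅ 0.
  H_2: rank ker ∂_2 − rank ∂_3 = (8 − 7) − 0 = 1, and there is no ∂_3, so H_2 ≅ Z.

As a check, the Euler characteristic is 6 − 12 + 8 = 2, which agrees with 1 − 0 + 1 = 2.
(K is a triangulation of the 2-sphere S^2.)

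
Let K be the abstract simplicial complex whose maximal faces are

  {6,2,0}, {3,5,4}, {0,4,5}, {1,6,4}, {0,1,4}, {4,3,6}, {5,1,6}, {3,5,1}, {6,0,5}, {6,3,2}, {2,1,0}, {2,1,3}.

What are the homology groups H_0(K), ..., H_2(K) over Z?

Fix the vertex order 0 < 1 < 2 < 3 < 4 < 5 < 6 and write every simplex with vertices in increasing order. Then dim K = 2 and the simplices of K are:

  0-simplices (7): [0], [1], [2], [3], [4], [5], [6]
  1-simplices (18): [0,1], [0,2], [0,4], [0,5], [0,6], [1,2], [1,3], [1,4], [1,5], [1,6], [2,3], [2,6], [3,4], [3,5], [3,6], [4,5], [4,6], [5,6]
  2-simplices (12): [0,1,2], [0,1,4], [0,2,6], [0,4,5], [0,5,6], [1,2,3], [1,3,5], [1,4,6], [1,5,6], [2,3,6], [3,4,5], [3,4,6]

giving chain groups C_0 ≅ Z^7, C_1 ≅ Z^18, C_2 ≅ Z^12.

The boundary map ∂_1: C_1 → C_0 sends each edge [p,q] (with p < q) to q − p.
This gives a 7×18 integer matrix of rank 6; reducing to Smith normal form yields diagonal entries (1,1,1,1,1,1).

∂_2: C_2 → C_1 maps a triangle to the signed sum of its edges. For instance
  ∂[2,3,6] = [3,6] − [2,6] + [2,3],
  ∂[0,5,6] = [5,6] − [0,6] + [0,5].
The 18×12 boundary matrix has rank 12 and Smith normal form diag(1,1,1,1,1,1,1,1,1,1,1,2).

Computing H_k = (kernel of ∂_k) / (image of ∂_{k+1}):

  H_0: rank C_0 − rank ∂_1 = 7 − 6 = 1, and the invariant factors of ∂_1 are all 1, so H_0 = Z.
  H_1: rank ker ∂_1 − rank ∂_2 = (18 − 6) − 12 = 0, and ∂_2 has invariant factor 2 > 1, so H_1 = Z_2.
  H_2: rank ker ∂_2 − rank ∂_3 = (12 − 12) − 0 = 0, and there is no ∂_3, so H_2 = 0.

As a check, the Euler characteristic is 7 − 18 + 12 = 1, which agrees with 1 − 0 + 0 = 1.

H_0 ≅ Z,  H_1 ≅ Z_2,  H_2 = 0.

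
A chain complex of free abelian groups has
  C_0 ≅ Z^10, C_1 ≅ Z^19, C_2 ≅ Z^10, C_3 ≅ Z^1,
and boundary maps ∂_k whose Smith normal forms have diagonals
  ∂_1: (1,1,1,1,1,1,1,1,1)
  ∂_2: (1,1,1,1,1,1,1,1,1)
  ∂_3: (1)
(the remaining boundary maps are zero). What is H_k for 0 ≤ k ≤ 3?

H_0: b_0 = 10 − 0 − 9 = 1; torsion from ∂_1 factors > 1: none. So H_0 ≅ Z.
H_1: b_1 = 19 − 9 − 9 = 1; torsion from ∂_2 factors > 1: none. So H_1 ≅ Z.
H_2: b_2 = 10 − 9 − 1 = 0; torsion from ∂_3 factors > 1: none. So H_2 ≅ 0.
H_3: b_3 = 1 − 1 − 0 = 0; torsion from ∂_4 factors > 1: none. So H_3 ≅ 0.

H_0 ≅ Z,  H_1 ≅ Z,  H_2 = 0,  H_3 = 0.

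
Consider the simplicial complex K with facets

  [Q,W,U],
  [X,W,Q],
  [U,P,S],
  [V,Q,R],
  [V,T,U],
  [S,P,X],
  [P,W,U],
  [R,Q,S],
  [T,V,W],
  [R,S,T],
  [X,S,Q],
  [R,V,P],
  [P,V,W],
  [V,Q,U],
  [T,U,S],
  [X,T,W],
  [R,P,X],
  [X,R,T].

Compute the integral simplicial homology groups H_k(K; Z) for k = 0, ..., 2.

Order the vertices as P < Q < R < S < T < U < V < W < X. Listing each simplex with vertices in this order, K has dimension 2 with simplices:

  0-simplices (9): P, Q, R, S, T, U, V, W, X
  1-simplices (27): PR, PS, PU, PV, PW, PX, QR, QS, QU, QV, QW, QX, RS, RT, RV, RX, ST, SU, SX, TU, TV, TW, TX, UV, UW, VW, WX
  2-simplices (18): PRV, PRX, PSU, PSX, PUW, PVW, QRS, QRV, QSX, QUV, QUW, QWX, RST, RTX, STU, TUV, TVW, TWX

so the chain groups are C_0 ≅ Z^9, C_1 ≅ Z^27, C_2 ≅ Z^18.

∂_1: C_1 → C_0 sends each edge [p,q] (with p < q) to q − p. For instance
  ∂PV = V − P.
As a 9×27 matrix over Z this has rank 8, with invariant factors (1,1,1,1,1,1,1,1).

∂_2: C_2 → C_1 maps a triangle to the signed sum of its edges. For instance
  ∂PUW = UW − PW + PU,
  ∂RST = ST − RT + RS.
The 27×18 boundary matrix has rank 18 and Smith normal form diag(1,1,1,1,1,1,1,1,1,1,1,1,1,1,1,1,1,2).

Computing H_k = (kernel of ∂_k) / (image of ∂_{k+1}):

  H_0: rank C_0 − rank ∂_1 = 9 − 8 = 1, and the invariant factors of ∂_1 are all 1, so H_0 = Z.
  H_1: rank ker ∂_1 − rank ∂_2 = (27 − 8) − 18 = 1, and ∂_2 has invariant factor 2 > 1, so H_1 = Z ⊕ Z_2.
  H_2: rank ker ∂_2 − rank ∂_3 = (18 − 18) − 0 = 0, and there is no ∂_3, so H_2 = 0.

(K is a triangulation of the Klein bottle.)

H_0 ≅ Z,  H_1 ≅ Z ⊕ Z_2,  H_2 = 0.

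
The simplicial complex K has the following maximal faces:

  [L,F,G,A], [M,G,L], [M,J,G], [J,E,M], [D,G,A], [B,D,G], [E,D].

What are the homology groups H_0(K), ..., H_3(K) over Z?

H_0 ≅ Z,  H_1 ≅ Z,  H_2 = 0,  H_3 = 0.

Order the vertices as A < B < D < E < F < G < J < L < M. Listing each simplex with vertices in this order, K has dimension 3 with simplices:

  0-simplices (9): A, B, D, E, F, G, J, L, M
  1-simplices (17): AD, AF, AG, AL, BD, BG, DE, DG, EJ, EM, FG, FL, GJ, GL, GM, JM, LM
  2-simplices (9): ADG, AFG, AFL, AGL, BDG, EJM, FGL, GJM, GLM
  3-simplices (1): AFGL

giving chain groups C_0 ≅ Z^9, C_1 ≅ Z^17, C_2 ≅ Z^9, C_3 ≅ Z^1.

The boundary map ∂_1: C_1 → C_0 is given by ∂[p,q] = [q] − [p]. For instance
  ∂GJ = J − G.
This gives a 9×17 integer matrix of rank 8; reducing to Smith normal form yields diagonal entries (1,1,1,1,1,1,1,1).

∂_2: C_2 → C_1 acts by ∂[p,q,r] = [q,r] − [p,r] + [p,q]. For instance
  ∂AGL = GL − AL + AG,
  ∂EJM = JM − EM + EJ.
This gives a 17×9 integer matrix of rank 8; reducing to Smith normal form yields diagonal entries (1,1,1,1,1,1,1,1).

The boundary map ∂_3: C_3 → C_2 sends each 3-simplex σ to the alternating sum Σ_i (−1)^i (σ with its i-th vertex removed). For instance
  ∂AFGL = FGL − AGL + AFL − AFG.
The resulting 9×1 matrix has rank 1, and its Smith normal form has invariant factors (1).

Reading off H_k = ker ∂_k / im ∂_{k+1}:

  H_0: rank C_0 − rank ∂_1 = 9 − 8 = 1, and the invariant factors of ∂_1 are all 1, so H_0 ≅ Z.
  H_1: rank ker ∂_1 − rank ∂_2 = (17 − 8) − 8 = 1, and the invariant factors of ∂_2 are all 1, so H_1 ≅ Z.
  H_2: rank ker ∂_2 − rank ∂_3 = (9 − 8) − 1 = 0, and the invariant factors of ∂_3 are all 1, so H_2 ≅ 0.
  H_3: rank ker ∂_3 − rank ∂_4 = (1 − 1) − 0 = 0, and there is no ∂_4, so H_3 ≅ 0.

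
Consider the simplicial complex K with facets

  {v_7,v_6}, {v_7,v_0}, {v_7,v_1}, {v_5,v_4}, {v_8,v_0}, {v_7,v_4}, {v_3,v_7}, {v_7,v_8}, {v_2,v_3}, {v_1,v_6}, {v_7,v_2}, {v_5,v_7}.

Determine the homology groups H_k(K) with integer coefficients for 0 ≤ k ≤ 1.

H_0 ≅ Z,  H_1 ≅ Z^4.

Order the vertices as v_0 < v_1 < v_2 < v_3 < v_4 < v_5 < v_6 < v_7 < v_8. Listing each simplex with vertices in this order, K has dimension 1 with simplices:

  0-simplices (9): [v_0], [v_1], [v_2], [v_3], [v_4], [v_5], [v_6], [v_7], [v_8]
  1-simplices (12): [v_0,v_7], [v_0,v_8], [v_1,v_6], [v_1,v_7], [v_2,v_3], [v_2,v_7], [v_3,v_7], [v_4,v_5], [v_4,v_7], [v_5,v_7], [v_6,v_7], [v_7,v_8]

giving chain groups C_0 ≅ Z^9, C_1 ≅ Z^12.

Boundary ∂_1: C_1 → C_0 maps an edge to its endpoints' difference, ∂[p,q] = q − p.
The resulting 9×12 matrix has rank 8, and its Smith normal form has invariant factors (1,1,1,1,1,1,1,1).

Now H_k = ker ∂_k / im ∂_{k+1}, so:

  H_0: rank C_0 − rank ∂_1 = 9 − 8 = 1, and the invariant factors of ∂_1 are all 1, so H_0 ≅ Z.
  H_1: rank ker ∂_1 − rank ∂_2 = (12 − 8) − 0 = 4, and there is no ∂_2, so H_1 ≅ Z^4.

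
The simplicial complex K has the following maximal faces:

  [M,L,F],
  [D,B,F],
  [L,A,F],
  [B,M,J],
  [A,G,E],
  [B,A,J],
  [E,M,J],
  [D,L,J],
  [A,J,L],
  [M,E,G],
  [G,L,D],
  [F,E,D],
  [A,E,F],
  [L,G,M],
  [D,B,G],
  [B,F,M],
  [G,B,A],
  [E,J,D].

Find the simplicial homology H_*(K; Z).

We work with the vertex ordering A < B < D < E < F < G < J < L < M. The simplices of K, each written with vertices in increasing order, are:

  0-simplices (9): A, B, D, E, F, G, J, L, M
  1-simplices (27): AB, AE, AF, AG, AJ, AL, BD, BF, BG, BJ, BM, DE, DF, DG, DJ, DL, EF, EG, EJ, EM, FL, FM, GL, GM, JL, JM, LM
  2-simplices (18): ABG, ABJ, AEF, AEG, AFL, AJL, BDF, BDG, BFM, BJM, DEF, DEJ, DGL, DJL, EGM, EJM, FLM, GLM

giving chain groups C_0 ≅ Z^9, C_1 ≅ Z^27, C_2 ≅ Z^18.

∂_1: C_1 → C_0 sends each edge [p,q] (with p < q) to q − p.
This gives a 9×27 integer matrix of rank 8; reducing to Smith normal form yields diagonal entries (1,1,1,1,1,1,1,1).

Boundary ∂_2: C_2 → C_1 sends each 2-simplex [p,q,r] to [q,r] − [p,r] + [p,q]. For instance
  ∂DEF = EF − DF + DE,
  ∂DEJ = EJ − DJ + DE.
The 27×18 boundary matrix has rank 17 and Smith normal form diag(1,1,1,1,1,1,1,1,1,1,1,1,1,1,1,1,1).

From H_k ≅ ker(∂_k) / im(∂_{k+1}) we obtain:

  H_0: rank C_0 − rank ∂_1 = 9 − 8 = 1, and the invariant factors of ∂_1 are all 1, so H_0 ≅ Z.
  H_1: rank ker ∂_1 − rank ∂_2 = (27 − 8) − 17 = 2, and the invariant factors of ∂_2 are all 1, so H_1 ≅ Z^2.
  H_2: rank ker ∂_2 − rank ∂_3 = (18 − 17) − 0 = 1, and there is no ∂_3, so H_2 ≅ Z.

(K is a triangulation of the torus T^2.)

H_0 = Z,  H_1 = Z^2,  H_2 = Z.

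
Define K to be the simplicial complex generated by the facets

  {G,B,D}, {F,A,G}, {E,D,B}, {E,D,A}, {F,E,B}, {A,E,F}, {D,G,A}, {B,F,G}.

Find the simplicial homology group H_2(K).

H_2 ≅ Z.

We work with the vertex ordering A < B < D < E < F < G. The simplices of K, each written with vertices in increasing order, are:

  0-simplices (6): A, B, D, E, F, G
  1-simplices (12): AD, AE, AF, AG, BD, BE, BF, BG, DE, DG, EF, FG
  2-simplices (8): ADE, ADG, AEF, AFG, BDE, BDG, BEF, BFG

giving chain groups C_0 ≅ Z^6, C_1 ≅ Z^12, C_2 ≅ Z^8.

Boundary ∂_1: C_1 → C_0 is given by ∂[p,q] = [q] − [p]. For instance
  ∂FG = G − F.
This gives a 6×12 integer matrix of rank 5; reducing to Smith normal form yields diagonal entries (1,1,1,1,1).

The boundary map ∂_2: C_2 → C_1 sends each 2-simplex [p,q,r] to [q,r] − [p,r] + [p,q]. For instance
  ∂BDE = DE − BE + BD,
  ∂BDG = DG − BG + BD.
The resulting 12×8 matrix has rank 7, and its Smith normal form has invariant factors (1,1,1,1,1,1,1).

Now H_k = ker ∂_k / im ∂_{k+1}, so:

  H_2: rank ker ∂_2 − rank ∂_3 = (8 − 7) − 0 = 1, and there is no ∂_3, so H_2 = Z.

(K is a triangulation of the 2-sphere S^2.)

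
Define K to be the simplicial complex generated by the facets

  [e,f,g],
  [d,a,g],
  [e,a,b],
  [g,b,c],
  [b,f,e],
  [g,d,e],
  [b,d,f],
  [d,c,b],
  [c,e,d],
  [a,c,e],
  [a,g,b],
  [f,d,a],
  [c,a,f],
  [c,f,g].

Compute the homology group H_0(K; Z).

H_0 ≅ Z.

We work with the vertex ordering a < b < c < d < e < f < g. The simplices of K, each written with vertices in increasing order, are:

  0-simplices (7): a, b, c, d, e, f, g
  1-simplices (21): ab, ac, ad, ae, af, ag, bc, bd, be, bf, bg, cd, ce, cf, cg, de, df, dg, ef, eg, fg
  2-simplices (14): abe, abg, ace, acf, adf, adg, bcd, bcg, bdf, bef, cde, cfg, deg, efg

so the chain groups are C_0 ≅ Z^7, C_1 ≅ Z^21, C_2 ≅ Z^14.

The boundary map ∂_1: C_1 → C_0 is given by ∂[p,q] = [q] − [p]. For instance
  ∂ae = e − a.
This gives a 7×21 integer matrix of rank 6; reducing to Smith normal form yields diagonal entries (1,1,1,1,1,1).

∂_2: C_2 → C_1 sends each 2-simplex [p,q,r] to [q,r] − [p,r] + [p,q]. For instance
  ∂bcg = cg − bg + bc,
  ∂adf = df − af + ad.
The 21×14 boundary matrix has rank 13 and Smith normal form diag(1,1,1,1,1,1,1,1,1,1,1,1,1).

Now H_k = ker ∂_k / im ∂_{k+1}, so:

  H_0: rank C_0 − rank ∂_1 = 7 − 6 = 1, and the invariant factors of ∂_1 are all 1, so H_0 = Z.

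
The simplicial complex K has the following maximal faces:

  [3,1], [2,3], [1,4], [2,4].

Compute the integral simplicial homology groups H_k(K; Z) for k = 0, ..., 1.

H_0 = Z,  H_1 = Z.

Take the total order 1 < 2 < 3 < 4 on the vertex set. Then K (dimension 1) consists of the simplices:

  0-simplices (4): [1], [2], [3], [4]
  1-simplices (4): [1,3], [1,4], [2,3], [2,4]

Hence C_0 ≅ Z^4, C_1 ≅ Z^4.

Boundary ∂_1: C_1 → C_0 sends each edge [p,q] (with p < q) to q − p.
This gives a 4×4 integer matrix of rank 3; reducing to Smith normal form yields diagonal entries (1,1,1).

From H_k ≅ ker(∂_k) / im(∂_{k+1}) we obtain:

  H_0: rank C_0 − rank ∂_1 = 4 − 3 = 1, and the invariant factors of ∂_1 are all 1, so H_0 = Z.
  H_1: rank ker ∂_1 − rank ∂_2 = (4 − 3) − 0 = 1, and there is no ∂_2, so H_1 = Z.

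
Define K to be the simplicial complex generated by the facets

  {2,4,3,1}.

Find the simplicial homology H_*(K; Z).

Take the total order 1 < 2 < 3 < 4 on the vertex set. Then K (dimension 3) consists of the simplices:

  0-simplices (4): [1], [2], [3], [4]
  1-simplices (6): [1,2], [1,3], [1,4], [2,3], [2,4], [3,4]
  2-simplices (4): [1,2,3], [1,2,4], [1,3,4], [2,3,4]
  3-simplices (1): [1,2,3,4]

so the chain groups are C_0 ≅ Z^4, C_1 ≅ Z^6, C_2 ≅ Z^4, C_3 ≅ Z^1.

∂_1: C_1 → C_0 sends each edge [p,q] (with p < q) to q − p.
As a 4×6 matrix over Z this has rank 3, with invariant factors (1,1,1).

∂_2: C_2 → C_1 maps a triangle to the signed sum of its edges. For instance
  ∂[1,3,4] = [3,4] − [1,4] + [1,3],
  ∂[2,3,4] = [3,4] − [2,4] + [2,3].
This gives a 6×4 integer matrix of rank 3; reducing to Smith normal form yields diagonal entries (1,1,1).

The boundary map ∂_3: C_3 → C_2 sends each 3-simplex σ to the alternating sum Σ_i (−1)^i (σ with its i-th vertex removed). For instance
  ∂[1,2,3,4] = [2,3,4] − [1,3,4] + [1,2,4] − [1,2,3].
This gives a 4×1 integer matrix of rank 1; reducing to Smith normal form yields diagonal entries (1).

From H_k ≅ ker(∂_k) / im(∂_{k+1}) we obtain:

  H_0: rank C_0 − rank ∂_1 = 4 − 3 = 1, and the invariant factors of ∂_1 are all 1, so H_0 ≅ Z.
  H_1: rank ker ∂_1 − rank ∂_2 = (6 − 3) − 3 = 0, and the invariant factors of ∂_2 are all 1, so H_1 ≅ 0.
  H_2: rank ker ∂_2 − rank ∂_3 = (4 − 3) − 1 = 0, and the invariant factors of ∂_3 are all 1, so H_2 ≅ 0.
  H_3: rank ker ∂_3 − rank ∂_4 = (1 − 1) − 0 = 0, and there is no ∂_4, so H_3 ≅ 0.

H_0 ≅ Z,  H_1 = 0,  H_2 = 0,  H_3 = 0.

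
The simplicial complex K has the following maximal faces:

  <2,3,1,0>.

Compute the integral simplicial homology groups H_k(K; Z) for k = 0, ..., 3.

Order the vertices as 0 < 1 < 2 < 3. Listing each simplex with vertices in this order, K has dimension 3 with simplices:

  0-simplices (4): [0], [1], [2], [3]
  1-simplices (6): [0,1], [0,2], [0,3], [1,2], [1,3], [2,3]
  2-simplices (4): [0,1,2], [0,1,3], [0,2,3], [1,2,3]
  3-simplices (1): [0,1,2,3]

so the chain groups are C_0 ≅ Z^4, C_1 ≅ Z^6, C_2 ≅ Z^4, C_3 ≅ Z^1.

∂_1: C_1 → C_0 maps an edge to its endpoints' difference, ∂[p,q] = q − p. For instance
  ∂[0,2] = [2] − [0].
As a 4×6 matrix over Z this has rank 3, with invariant factors (1,1,1).

The boundary map ∂_2: C_2 → C_1 sends each 2-simplex [p,q,r] to [q,r] − [p,r] + [p,q]. For instance
  ∂[0,1,2] = [1,2] − [0,2] + [0,1],
  ∂[0,1,3] = [1,3] − [0,3] + [0,1].
The 6×4 boundary matrix has rank 3 and Smith normal form diag(1,1,1).

The boundary map ∂_3: C_3 → C_2 sends each 3-simplex σ to the alternating sum Σ_i (−1)^i (σ with its i-th vertex removed). For instance
  ∂[0,1,2,3] = [1,2,3] − [0,2,3] + [0,1,3] − [0,1,2].
The resulting 4×1 matrix has rank 1, and its Smith normal form has invariant factors (1).

Now H_k = ker ∂_k / im ∂_{k+1}, so:

  H_0: rank C_0 − rank ∂_1 = 4 − 3 = 1, and the invariant factors of ∂_1 are all 1, so H_0 ≅ Z.
  H_1: rank ker ∂_1 − rank ∂_2 = (6 − 3) − 3 = 0, and the invariant factors of ∂_2 are all 1, so H_1 ≅ 0.
  H_2: rank ker ∂_2 − rank ∂_3 = (4 − 3) − 1 = 0, and the invariant factors of ∂_3 are all 1, so H_2 ≅ 0.
  H_3: rank ker ∂_3 − rank ∂_4 = (1 − 1) − 0 = 0, and there is no ∂_4, so H_3 ≅ 0.

H_0 = Z,  H_1 = 0,  H_2 = 0,  H_3 = 0.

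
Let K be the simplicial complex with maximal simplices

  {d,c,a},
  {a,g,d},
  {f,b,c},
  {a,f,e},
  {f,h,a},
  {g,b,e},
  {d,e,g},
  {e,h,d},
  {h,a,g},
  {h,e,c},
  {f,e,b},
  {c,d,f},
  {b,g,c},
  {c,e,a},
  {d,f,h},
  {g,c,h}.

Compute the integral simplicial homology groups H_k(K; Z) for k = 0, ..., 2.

Fix the vertex order a < b < c < d < e < f < g < h and write every simplex with vertices in increasing order. Then dim K = 2 and the simplices of K are:

  0-simplices (8): a, b, c, d, e, f, g, h
  1-simplices (24): ac, ad, ae, af, ag, ah, bc, be, bf, bg, cd, ce, cf, cg, ch, de, df, dg, dh, ef, eg, eh, fh, gh
  2-simplices (16): acd, ace, adg, aef, afh, agh, bcf, bcg, bef, beg, cdf, ceh, cgh, deg, deh, dfh

Hence C_0 ≅ Z^8, C_1 ≅ Z^24, C_2 ≅ Z^16.

The boundary map ∂_1: C_1 → C_0 is given by ∂[p,q] = [q] − [p]. For instance
  ∂dh = h − d.
This gives a 8×24 integer matrix of rank 7; reducing to Smith normal form yields diagonal entries (1,1,1,1,1,1,1).

Boundary ∂_2: C_2 → C_1 sends each 2-simplex [p,q,r] to [q,r] − [p,r] + [p,q]. For instance
  ∂agh = gh − ah + ag,
  ∂ceh = eh − ch + ce.
The 24×16 boundary matrix has rank 15 and Smith normal form diag(1,1,1,1,1,1,1,1,1,1,1,1,1,1,1).

Computing H_k = (kernel of ∂_k) / (image of ∂_{k+1}):

  H_0: rank C_0 − rank ∂_1 = 8 − 7 = 1, and the invariant factors of ∂_1 are all 1, so H_0 ≅ Z.
  H_1: rank ker ∂_1 − rank ∂_2 = (24 − 7) − 15 = 2, and the invariant factors of ∂_2 are all 1, so H_1 ≅ Z^2.
  H_2: rank ker ∂_2 − rank ∂_3 = (16 − 15) − 0 = 1, and there is no ∂_3, so H_2 ≅ Z.

(K is a triangulation of the torus T^2.)

H_0 = Z,  H_1 = Z^2,  H_2 = Z.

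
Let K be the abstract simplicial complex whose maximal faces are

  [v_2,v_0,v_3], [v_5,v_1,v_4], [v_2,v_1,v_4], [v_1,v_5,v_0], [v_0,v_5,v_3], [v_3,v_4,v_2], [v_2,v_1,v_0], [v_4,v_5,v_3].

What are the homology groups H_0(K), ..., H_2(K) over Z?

H_0 = Z,  H_1 = 0,  H_2 = Z.

Order the vertices as v_0 < v_1 < v_2 < v_3 < v_4 < v_5. Listing each simplex with vertices in this order, K has dimension 2 with simplices:

  0-simplices (6): [v_0], [v_1], [v_2], [v_3], [v_4], [v_5]
  1-simplices (12): [v_0,v_1], [v_0,v_2], [v_0,v_3], [v_0,v_5], [v_1,v_2], [v_1,v_4], [v_1,v_5], [v_2,v_3], [v_2,v_4], [v_3,v_4], [v_3,v_5], [v_4,v_5]
  2-simplices (8): [v_0,v_1,v_2], [v_0,v_1,v_5], [v_0,v_2,v_3], [v_0,v_3,v_5], [v_1,v_2,v_4], [v_1,v_4,v_5], [v_2,v_3,v_4], [v_3,v_4,v_5]

Hence C_0 ≅ Z^6, C_1 ≅ Z^12, C_2 ≅ Z^8.

Boundary ∂_1: C_1 → C_0 sends each edge [p,q] (with p < q) to q − p. For instance
  ∂[v_2,v_4] = [v_4] − [v_2].
As a 6×12 matrix over Z this has rank 5, with invariant factors (1,1,1,1,1).

The boundary map ∂_2: C_2 → C_1 maps a triangle to the signed sum of its edges. For instance
  ∂[v_0,v_1,v_5] = [v_1,v_5] − [v_0,v_5] + [v_0,v_1],
  ∂[v_0,v_3,v_5] = [v_3,v_5] − [v_0,v_5] + [v_0,v_3].
The resulting 12×8 matrix has rank 7, and its Smith normal form has invariant factors (1,1,1,1,1,1,1).

Computing H_k = (kernel of ∂_k) / (image of ∂_{k+1}):

  H_0: rank C_0 − rank ∂_1 = 6 − 5 = 1, and the invariant factors of ∂_1 are all 1, so H_0 ≅ Z.
  H_1: rank ker ∂_1 − rank ∂_2 = (12 − 5) − 7 = 0, and the invariant factors of ∂_2 are all 1, so H_1 ≅ 0.
  H_2: rank ker ∂_2 − rank ∂_3 = (8 − 7) − 0 = 1, and there is no ∂_3, so H_2 ≅ Z.

As a check, the Euler characteristic is 6 − 12 + 8 = 2, which agrees with 1 − 0 + 1 = 2.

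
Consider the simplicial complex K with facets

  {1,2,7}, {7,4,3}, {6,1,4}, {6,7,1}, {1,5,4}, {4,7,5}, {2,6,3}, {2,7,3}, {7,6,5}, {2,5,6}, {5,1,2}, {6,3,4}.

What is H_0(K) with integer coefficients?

H_0 ≅ Z.

K has 7 vertices, 18 edges, 12 triangles.
rank ∂_0 = 0, rank ∂_1 = 6 ⇒ b_0 = 7 − 0 − 6 = 1; all invariant factors of ∂_1 are 1 so no torsion. So H_0 ≅ Z.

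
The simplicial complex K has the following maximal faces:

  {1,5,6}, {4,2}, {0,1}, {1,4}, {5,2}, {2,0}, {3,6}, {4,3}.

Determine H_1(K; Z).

H_1 ≅ Z^3.

Order the vertices as 0 < 1 < 2 < 3 < 4 < 5 < 6. Listing each simplex with vertices in this order, K has dimension 2 with simplices:

  0-simplices (7): [0], [1], [2], [3], [4], [5], [6]
  1-simplices (10): [0,1], [0,2], [1,4], [1,5], [1,6], [2,4], [2,5], [3,4], [3,6], [5,6]
  2-simplices (1): [1,5,6]

Hence C_0 ≅ Z^7, C_1 ≅ Z^10, C_2 ≅ Z^1.

∂_1: C_1 → C_0 maps an edge to its endpoints' difference, ∂[p,q] = q − p.
As a 7×10 matrix over Z this has rank 6, with invariant factors (1,1,1,1,1,1).

Boundary ∂_2: C_2 → C_1 sends each 2-simplex [p,q,r] to [q,r] − [p,r] + [p,q]. For instance
  ∂[1,5,6] = [5,6] − [1,6] + [1,5].
As a 10×1 matrix over Z this has rank 1, with invariant factors (1).

Now H_k = ker ∂_k / im ∂_{k+1}, so:

  H_1: rank ker ∂_1 − rank ∂_2 = (10 − 6) − 1 = 3, and the invariant factors of ∂_2 are all 1, so H_1 ≅ Z^3.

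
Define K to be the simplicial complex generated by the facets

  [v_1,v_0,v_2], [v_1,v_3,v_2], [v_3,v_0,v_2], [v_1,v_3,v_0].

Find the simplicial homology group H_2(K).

H_2 = Z.

Take the total order v_0 < v_1 < v_2 < v_3 on the vertex set. Then K (dimension 2) consists of the simplices:

  0-simplices (4): [v_0], [v_1], [v_2], [v_3]
  1-simplices (6): [v_0,v_1], [v_0,v_2], [v_0,v_3], [v_1,v_2], [v_1,v_3], [v_2,v_3]
  2-simplices (4): [v_0,v_1,v_2], [v_0,v_1,v_3], [v_0,v_2,v_3], [v_1,v_2,v_3]

Hence C_0 ≅ Z^4, C_1 ≅ Z^6, C_2 ≅ Z^4.

∂_1: C_1 → C_0 is given by ∂[p,q] = [q] − [p]. For instance
  ∂[v_1,v_2] = [v_2] − [v_1].
The 4×6 boundary matrix has rank 3 and Smith normal form diag(1,1,1).

The boundary map ∂_2: C_2 → C_1 sends each 2-simplex [p,q,r] to [q,r] − [p,r] + [p,q]. For instance
  ∂[v_0,v_1,v_3] = [v_1,v_3] − [v_0,v_3] + [v_0,v_1],
  ∂[v_0,v_1,v_2] = [v_1,v_2] − [v_0,v_2] + [v_0,v_1].
As a 6×4 matrix over Z this has rank 3, with invariant factors (1,1,1).

Reading off H_k = ker ∂_k / im ∂_{k+1}:

  H_2: rank ker ∂_2 − rank ∂_3 = (4 − 3) − 0 = 1, and there is no ∂_3, so H_2 ≅ Z.

(K is a triangulation of the 2-sphere S^2.)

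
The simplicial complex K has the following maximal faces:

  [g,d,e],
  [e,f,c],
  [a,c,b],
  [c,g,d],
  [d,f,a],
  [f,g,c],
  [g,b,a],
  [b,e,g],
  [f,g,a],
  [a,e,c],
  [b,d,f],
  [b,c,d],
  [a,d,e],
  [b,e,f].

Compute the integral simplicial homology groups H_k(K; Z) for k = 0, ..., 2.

H_0 = Z,  H_1 = Z^2,  H_2 = Z.

We work with the vertex ordering a < b < c < d < e < f < g. The simplices of K, each written with vertices in increasing order, are:

  0-simplices (7): a, b, c, d, e, f, g
  1-simplices (21): ab, ac, ad, ae, af, ag, bc, bd, be, bf, bg, cd, ce, cf, cg, de, df, dg, ef, eg, fg
  2-simplices (14): abc, abg, ace, ade, adf, afg, bcd, bdf, bef, beg, cdg, cef, cfg, deg

giving chain groups C_0 ≅ Z^7, C_1 ≅ Z^21, C_2 ≅ Z^14.

Boundary ∂_1: C_1 → C_0 is given by ∂[p,q] = [q] − [p]. For instance
  ∂bf = f − b.
As a 7×21 matrix over Z this has rank 6, with invariant factors (1,1,1,1,1,1).

Boundary ∂_2: C_2 → C_1 acts by ∂[p,q,r] = [q,r] − [p,r] + [p,q]. For instance
  ∂cfg = fg − cg + cf,
  ∂ace = ce − ae + ac.
The 21×14 boundary matrix has rank 13 and Smith normal form diag(1,1,1,1,1,1,1,1,1,1,1,1,1).

From H_k ≅ ker(∂_k) / im(∂_{k+1}) we obtain:

  H_0: rank C_0 − rank ∂_1 = 7 − 6 = 1, and the invariant factors of ∂_1 are all 1, so H_0 = Z.
  H_1: rank ker ∂_1 − rank ∂_2 = (21 − 6) − 13 = 2, and the invariant factors of ∂_2 are all 1, so H_1 = Z^2.
  H_2: rank ker ∂_2 − rank ∂_3 = (14 − 13) − 0 = 1, and there is no ∂_3, so H_2 = Z.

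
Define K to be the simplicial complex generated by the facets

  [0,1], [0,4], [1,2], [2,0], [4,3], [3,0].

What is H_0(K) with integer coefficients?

Take the total order 0 < 1 < 2 < 3 < 4 on the vertex set. Then K (dimension 1) consists of the simplices:

  0-simplices (5): [0], [1], [2], [3], [4]
  1-simplices (6): [0,1], [0,2], [0,3], [0,4], [1,2], [3,4]

so the chain groups are C_0 ≅ Z^5, C_1 ≅ Z^6.

∂_1: C_1 → C_0 is given by ∂[p,q] = [q] − [p]. For instance
  ∂[0,4] = [4] − [0].
The 5×6 boundary matrix has rank 4 and Smith normal form diag(1,1,1,1).

From H_k ≅ ker(∂_k) / im(∂_{k+1}) we obtain:

  H_0: rank C_0 − rank ∂_1 = 5 − 4 = 1, and the invariant factors of ∂_1 are all 1, so H_0 ≅ Z.

H_0 = Z.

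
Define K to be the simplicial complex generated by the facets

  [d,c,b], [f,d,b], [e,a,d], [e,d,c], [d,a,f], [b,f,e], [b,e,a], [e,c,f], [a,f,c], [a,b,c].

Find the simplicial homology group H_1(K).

H_1 = Z/2Z.

Fix the vertex order a < b < c < d < e < f and write every simplex with vertices in increasing order. Then dim K = 2 and the simplices of K are:

  0-simplices (6): a, b, c, d, e, f
  1-simplices (15): ab, ac, ad, ae, af, bc, bd, be, bf, cd, ce, cf, de, df, ef
  2-simplices (10): abc, abe, acf, ade, adf, bcd, bdf, bef, cde, cef

Hence C_0 ≅ Z^6, C_1 ≅ Z^15, C_2 ≅ Z^10.

The boundary map ∂_1: C_1 → C_0 is given by ∂[p,q] = [q] − [p]. For instance
  ∂be = e − b.
As a 6×15 matrix over Z this has rank 5, with invariant factors (1,1,1,1,1).

∂_2: C_2 → C_1 acts by ∂[p,q,r] = [q,r] − [p,r] + [p,q]. For instance
  ∂bcd = cd − bd + bc,
  ∂cde = de − ce + cd.
The 15×10 boundary matrix has rank 10 and Smith normal form diag(1,1,1,1,1,1,1,1,1,2).

Now H_k = ker ∂_k / im ∂_{k+1}, so:

  H_1: rank ker ∂_1 − rank ∂_2 = (15 − 5) − 10 = 0, and ∂_2 has invariant factor 2 > 1, so H_1 = Z/2Z.

(K is a triangulation of the real projective plane RP^2.)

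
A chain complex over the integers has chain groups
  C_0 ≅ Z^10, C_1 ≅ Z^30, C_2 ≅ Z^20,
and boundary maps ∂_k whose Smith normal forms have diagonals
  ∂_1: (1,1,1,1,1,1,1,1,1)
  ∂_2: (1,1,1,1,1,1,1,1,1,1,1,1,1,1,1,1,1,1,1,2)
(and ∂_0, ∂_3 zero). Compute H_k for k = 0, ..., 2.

H_0 = Z,  H_1 = Z ⊕ Z/2Z,  H_2 = 0.

H_0: b_0 = 10 − 0 − 9 = 1; torsion from ∂_1 factors > 1: none. So H_0 = Z.
H_1: b_1 = 30 − 9 − 20 = 1; torsion from ∂_2 factors > 1: [2]. So H_1 = Z ⊕ Z/2Z.
H_2: b_2 = 20 − 20 − 0 = 0; torsion from ∂_3 factors > 1: none. So H_2 = 0.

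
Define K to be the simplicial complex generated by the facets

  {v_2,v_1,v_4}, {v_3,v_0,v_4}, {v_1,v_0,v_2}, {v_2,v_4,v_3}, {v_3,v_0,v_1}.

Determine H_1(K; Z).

H_1 ≅ Z.

Fix the vertex order v_0 < v_1 < v_2 < v_3 < v_4 and write every simplex with vertices in increasing order. Then dim K = 2 and the simplices of K are:

  0-simplices (5): [v_0], [v_1], [v_2], [v_3], [v_4]
  1-simplices (10): [v_0,v_1], [v_0,v_2], [v_0,v_3], [v_0,v_4], [v_1,v_2], [v_1,v_3], [v_1,v_4], [v_2,v_3], [v_2,v_4], [v_3,v_4]
  2-simplices (5): [v_0,v_1,v_2], [v_0,v_1,v_3], [v_0,v_3,v_4], [v_1,v_2,v_4], [v_2,v_3,v_4]

so the chain groups are C_0 ≅ Z^5, C_1 ≅ Z^10, C_2 ≅ Z^5.

Boundary ∂_1: C_1 → C_0 is given by ∂[p,q] = [q] − [p]. For instance
  ∂[v_1,v_4] = [v_4] − [v_1].
The resulting 5×10 matrix has rank 4, and its Smith normal form has invariant factors (1,1,1,1).

The boundary map ∂_2: C_2 → C_1 maps a triangle to the signed sum of its edges. For instance
  ∂[v_0,v_3,v_4] = [v_3,v_4] − [v_0,v_4] + [v_0,v_3],
  ∂[v_2,v_3,v_4] = [v_3,v_4] − [v_2,v_4] + [v_2,v_3].
As a 10×5 matrix over Z this has rank 5, with invariant factors (1,1,1,1,1).

Now H_k = ker ∂_k / im ∂_{k+1}, so:

  H_1: rank ker ∂_1 − rank ∂_2 = (10 − 4) − 5 = 1, and the invariant factors of ∂_2 are all 1, so H_1 = Z.

(K is a triangulation of the Möbius band.)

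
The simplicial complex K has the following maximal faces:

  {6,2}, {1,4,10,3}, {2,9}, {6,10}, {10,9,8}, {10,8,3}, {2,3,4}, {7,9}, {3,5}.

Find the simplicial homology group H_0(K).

H_0 = Z.

Fix the vertex order 1 < 2 < 3 < 4 < 5 < 6 < 7 < 8 < 9 < 10 and write every simplex with vertices in increasing order. Then dim K = 3 and the simplices of K are:

  0-simplices (10): [1], [2], [3], [4], [5], [6], [7], [8], [9], [10]
  1-simplices (17): [1,3], [1,4], [1,10], [2,3], [2,4], [2,6], [2,9], [3,4], [3,5], [3,8], [3,10], [4,10], [6,10], [7,9], [8,9], [8,10], [9,10]
  2-simplices (7): [1,3,4], [1,3,10], [1,4,10], [2,3,4], [3,4,10], [3,8,10], [8,9,10]
  3-simplices (1): [1,3,4,10]

so the chain groups are C_0 ≅ Z^10, C_1 ≅ Z^17, C_2 ≅ Z^7, C_3 ≅ Z^1.

∂_1: C_1 → C_0 sends each edge [p,q] (with p < q) to q − p. For instance
  ∂[4,10] = [10] − [4].
This gives a 10×17 integer matrix of rank 9; reducing to Smith normal form yields diagonal entries (1,1,1,1,1,1,1,1,1).

The boundary map ∂_2: C_2 → C_1 acts by ∂[p,q,r] = [q,r] − [p,r] + [p,q]. For instance
  ∂[3,8,10] = [8,10] − [3,10] + [3,8],
  ∂[1,4,10] = [4,10] − [1,10] + [1,4].
As a 17×7 matrix over Z this has rank 6, with invariant factors (1,1,1,1,1,1).

∂_3: C_3 → C_2 sends each 3-simplex σ to the alternating sum Σ_i (−1)^i (σ with its i-th vertex removed). For instance
  ∂[1,3,4,10] = [3,4,10] − [1,4,10] + [1,3,10] − [1,3,4].
As a 7×1 matrix over Z this has rank 1, with invariant factors (1).

Computing H_k = (kernel of ∂_k) / (image of ∂_{k+1}):

  H_0: rank C_0 − rank ∂_1 = 10 − 9 = 1, and the invariant factors of ∂_1 are all 1, so H_0 ≅ Z.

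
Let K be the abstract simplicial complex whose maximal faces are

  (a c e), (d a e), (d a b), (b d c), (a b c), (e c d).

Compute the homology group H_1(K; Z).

We work with the vertex ordering a < b < c < d < e. The simplices of K, each written with vertices in increasing order, are:

  0-simplices (5): a, b, c, d, e
  1-simplices (9): ab, ac, ad, ae, bc, bd, cd, ce, de
  2-simplices (6): abc, abd, ace, ade, bcd, cde

Hence C_0 ≅ Z^5, C_1 ≅ Z^9, C_2 ≅ Z^6.

The boundary map ∂_1: C_1 → C_0 is given by ∂[p,q] = [q] − [p]. For instance
  ∂de = e − d.
The 5×9 boundary matrix has rank 4 and Smith normal form diag(1,1,1,1).

∂_2: C_2 → C_1 acts by ∂[p,q,r] = [q,r] − [p,r] + [p,q]. For instance
  ∂ace = ce − ae + ac,
  ∂ade = de − ae + ad.
The resulting 9×6 matrix has rank 5, and its Smith normal form has invariant factors (1,1,1,1,1).

From H_k ≅ ker(∂_k) / im(∂_{k+1}) we obtain:

  H_1: rank ker ∂_1 − rank ∂_2 = (9 − 4) − 5 = 0, and the invariant factors of ∂_2 are all 1, so H_1 ≅ 0.

(K is a triangulation of the 2-sphere S^2.)

H_1 ≅ 0.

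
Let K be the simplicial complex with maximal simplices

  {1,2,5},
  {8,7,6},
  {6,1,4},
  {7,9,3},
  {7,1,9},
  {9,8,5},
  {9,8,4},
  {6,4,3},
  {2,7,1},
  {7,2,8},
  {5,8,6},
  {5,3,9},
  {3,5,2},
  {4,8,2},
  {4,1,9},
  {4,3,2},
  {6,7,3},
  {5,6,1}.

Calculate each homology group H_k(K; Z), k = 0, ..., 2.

H_0 = Z,  H_1 = Z^2,  H_2 = Z.

Fix the vertex order 1 < 2 < 3 < 4 < 5 < 6 < 7 < 8 < 9 and write every simplex with vertices in increasing order. Then dim K = 2 and the simplices of K are:

  0-simplices (9): [1], [2], [3], [4], [5], [6], [7], [8], [9]
  1-simplices (27): (27 of them)
  2-simplices (18): [1,2,5], [1,2,7], [1,4,6], [1,4,9], [1,5,6], [1,7,9], [2,3,4], [2,3,5], [2,4,8], [2,7,8], [3,4,6], [3,5,9], [3,6,7], [3,7,9], [4,8,9], [5,6,8], [5,8,9], [6,7,8]

giving chain groups C_0 ≅ Z^9, C_1 ≅ Z^27, C_2 ≅ Z^18.

Boundary ∂_1: C_1 → C_0 is given by ∂[p,q] = [q] − [p]. For instance
  ∂[3,4] = [4] − [3].
As a 9×27 matrix over Z this has rank 8, with invariant factors (1,1,1,1,1,1,1,1).

Boundary ∂_2: C_2 → C_1 maps a triangle to the signed sum of its edges. For instance
  ∂[2,7,8] = [7,8] − [2,8] + [2,7],
  ∂[3,7,9] = [7,9] − [3,9] + [3,7].
This gives a 27×18 integer matrix of rank 17; reducing to Smith normal form yields diagonal entries (1,1,1,1,1,1,1,1,1,1,1,1,1,1,1,1,1).

From H_k ≅ ker(∂_k) / im(∂_{k+1}) we obtain:

  H_0: rank C_0 − rank ∂_1 = 9 − 8 = 1, and the invariant factors of ∂_1 are all 1, so H_0 = Z.
  H_1: rank ker ∂_1 − rank ∂_2 = (27 − 8) − 17 = 2, and the invariant factors of ∂_2 are all 1, so H_1 = Z^2.
  H_2: rank ker ∂_2 − rank ∂_3 = (18 − 17) − 0 = 1, and there is no ∂_3, so H_2 = Z.

As a check, the Euler characteristic is 9 − 27 + 18 = 0, which agrees with 1 − 2 + 1 = 0.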